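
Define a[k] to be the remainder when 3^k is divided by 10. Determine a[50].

9

Computing terms: a[1] = 3,  a[2] = 9,  a[3] = 7,  a[4] = 1,  a[5] = 3.
The sequence repeats with period 4.
(50 - 1) mod 4 = 1, so a[50] = a[2] = 9.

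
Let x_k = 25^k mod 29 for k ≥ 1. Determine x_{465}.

23

x_1 = 25; x_2 = 16; x_3 = 23; x_4 = 24; x_5 = 20; x_6 = 7; x_7 = 1; x_8 = 25.
Since x_8 = x_1 = 25, the sequence is periodic with period 7.
So x_{465} = x_{1 + ((465-1) mod 7)} = x_3 = 23.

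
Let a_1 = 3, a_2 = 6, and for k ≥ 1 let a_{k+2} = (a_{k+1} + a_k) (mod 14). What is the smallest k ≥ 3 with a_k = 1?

4

We have a_1 = 3,  a_2 = 6,  a_3 = 9,  a_4 = 1,  a_5 = 10,  a_6 = 11,  a_7 = 7,  a_8 = 4,  a_9 = 11,  a_{10} = 1,  a_{11} = 12,  a_{12} = 13,  a_{13} = 11,  a_{14} = 10,  a_{15} = 7,  a_{16} = 3,  a_{17} = 10,  a_{18} = 13,  a_{19} = 9,  a_{20} = 8,  a_{21} = 3,  a_{22} = 11,  a_{23} = 0,  a_{24} = 11,  a_{25} = 11,  a_{26} = 8,  a_{27} = 5,  a_{28} = 13,  a_{29} = 4,  a_{30} = 3,  a_{31} = 7,  a_{32} = 10,  a_{33} = 3,  a_{34} = 13,  a_{35} = 2,  a_{36} = 1,  a_{37} = 3,  a_{38} = 4,  a_{39} = 7,  a_{40} = 11,  a_{41} = 4,  a_{42} = 1,  a_{43} = 5,  a_{44} = 6,  a_{45} = 11,  a_{46} = 3,  a_{47} = 0,  a_{48} = 3,  a_{49} = 3,  a_{50} = 6.
Since (a_{49}, a_{50}) = (a_1, a_2) = (3, 6) (two consecutive terms determine the rest), the sequence is periodic with period 48.
The value 1 first appears (with k ≥ 3) at a_4.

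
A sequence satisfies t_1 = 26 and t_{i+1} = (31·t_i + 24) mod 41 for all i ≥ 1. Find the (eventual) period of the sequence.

t_1 = 26; t_2 = 10; t_3 = 6; t_4 = 5; t_5 = 15; t_6 = 38; t_7 = 13; t_8 = 17; t_9 = 18; t_{10} = 8; t_{11} = 26.
Since t_{11} = t_1 = 26, the sequence is periodic with period 10.

10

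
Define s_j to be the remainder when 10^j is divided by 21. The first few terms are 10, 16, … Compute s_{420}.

1

We have s_1 = 10,  s_2 = 16,  s_3 = 13,  s_4 = 4,  s_5 = 19,  s_6 = 1,  s_7 = 10.
Since s_7 = s_1 = 10, the sequence is periodic with period 6.
(420 - 1) mod 6 = 5, so s_{420} = s_6 = 1.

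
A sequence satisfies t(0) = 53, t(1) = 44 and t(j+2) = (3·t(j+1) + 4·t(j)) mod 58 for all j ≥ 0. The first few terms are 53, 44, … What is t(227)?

Computing terms: t(0) = 53, t(1) = 44, t(2) = 54, t(3) = 48, t(4) = 12, t(5) = 54, t(6) = 36, t(7) = 34, t(8) = 14, t(9) = 4, t(10) = 10, t(11) = 46, t(12) = 4, t(13) = 22, t(14) = 24, t(15) = 44, t(16) = 54.
Since (t(15), t(16)) = (t(1), t(2)) = (44, 54) (two consecutive terms determine the rest), the sequence is eventually periodic: after a pre-period of length 1 it cycles with period 14.
For j ≥ 1, t(j) depends only on (j - 1) mod 14. (227 - 1) mod 14 = 2, so t(227) = t(3) = 48.

48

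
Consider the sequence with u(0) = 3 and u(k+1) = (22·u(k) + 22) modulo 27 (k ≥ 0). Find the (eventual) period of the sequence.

Listing terms: u(0) = 3; u(1) = 7; u(2) = 14; u(3) = 6; u(4) = 19; u(5) = 8; u(6) = 9; u(7) = 4; u(8) = 2; u(9) = 12; u(10) = 16; u(11) = 23; u(12) = 15; u(13) = 1; u(14) = 17; u(15) = 18; u(16) = 13; u(17) = 11; u(18) = 21; u(19) = 25; u(20) = 5; u(21) = 24; u(22) = 10; u(23) = 26; u(24) = 0; u(25) = 22; u(26) = 20; u(27) = 3.
Since u(27) = u(0) = 3, the sequence is periodic with period 27.

27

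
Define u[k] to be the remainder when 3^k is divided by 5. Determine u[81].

3

u[0] = 1, u[1] = 3, u[2] = 4, u[3] = 2, u[4] = 1.
Since u[4] = u[0] = 1, the sequence is periodic with period 4.
(81 - 0) mod 4 = 1, so u[81] = u[1] = 3.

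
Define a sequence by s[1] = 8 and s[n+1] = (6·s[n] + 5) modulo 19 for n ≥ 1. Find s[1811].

15

Computing terms: s[1] = 8,  s[2] = 15,  s[3] = 0,  s[4] = 5,  s[5] = 16,  s[6] = 6,  s[7] = 3,  s[8] = 4,  s[9] = 10,  s[10] = 8.
The sequence repeats with period 9.
(1811 - 1) mod 9 = 1, so s[1811] = s[2] = 15.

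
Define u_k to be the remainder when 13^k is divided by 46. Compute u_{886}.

29

Listing terms: u_0 = 1,  u_1 = 13,  u_2 = 31,  u_3 = 35,  u_4 = 41,  u_5 = 27,  u_6 = 29,  u_7 = 9,  u_8 = 25,  u_9 = 3,  u_{10} = 39,  u_{11} = 1.
Since u_{11} = u_0 = 1, the sequence is periodic with period 11.
So u_{886} = u_{0 + ((886-0) mod 11)} = u_6 = 29.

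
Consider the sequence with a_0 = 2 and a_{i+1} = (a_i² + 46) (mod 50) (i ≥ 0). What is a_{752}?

46

We have a_0 = 2; a_1 = 0; a_2 = 46; a_3 = 12; a_4 = 40; a_5 = 46.
Since a_5 = a_2 = 46, the sequence is eventually periodic: after a pre-period of length 2 it cycles with period 3.
For i ≥ 2, a_i depends only on (i - 2) mod 3. (752 - 2) mod 3 = 0, so a_{752} = a_2 = 46.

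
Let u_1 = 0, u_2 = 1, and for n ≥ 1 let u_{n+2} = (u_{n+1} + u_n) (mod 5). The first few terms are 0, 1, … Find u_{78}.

2

Listing terms: u_1 = 0,  u_2 = 1,  u_3 = 1,  u_4 = 2,  u_5 = 3,  u_6 = 0,  u_7 = 3,  u_8 = 3,  u_9 = 1,  u_{10} = 4,  u_{11} = 0,  u_{12} = 4,  u_{13} = 4,  u_{14} = 3,  u_{15} = 2,  u_{16} = 0,  u_{17} = 2,  u_{18} = 2,  u_{19} = 4,  u_{20} = 1,  u_{21} = 0,  u_{22} = 1.
Since (u_{21}, u_{22}) = (u_1, u_2) = (0, 1) (two consecutive terms determine the rest), the sequence is periodic with period 20.
So u_{78} = u_{1 + ((78-1) mod 20)} = u_{18} = 2.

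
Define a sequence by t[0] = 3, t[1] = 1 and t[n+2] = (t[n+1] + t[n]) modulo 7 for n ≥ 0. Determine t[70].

Computing terms: t[0] = 3,  t[1] = 1,  t[2] = 4,  t[3] = 5,  t[4] = 2,  t[5] = 0,  t[6] = 2,  t[7] = 2,  t[8] = 4,  t[9] = 6,  t[10] = 3,  t[11] = 2,  t[12] = 5,  t[13] = 0,  t[14] = 5,  t[15] = 5,  t[16] = 3,  t[17] = 1.
The sequence repeats with period 16.
(70 - 0) mod 16 = 6, so t[70] = t[6] = 2.

2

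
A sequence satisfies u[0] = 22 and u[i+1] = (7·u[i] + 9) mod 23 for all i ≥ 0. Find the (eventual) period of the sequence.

Computing terms: u[0] = 22, u[1] = 2, u[2] = 0, u[3] = 9, u[4] = 3, u[5] = 7, u[6] = 12, u[7] = 1, u[8] = 16, u[9] = 6, u[10] = 5, u[11] = 21, u[12] = 18, u[13] = 20, u[14] = 11, u[15] = 17, u[16] = 13, u[17] = 8, u[18] = 19, u[19] = 4, u[20] = 14, u[21] = 15, u[22] = 22.
The sequence repeats with period 22.

22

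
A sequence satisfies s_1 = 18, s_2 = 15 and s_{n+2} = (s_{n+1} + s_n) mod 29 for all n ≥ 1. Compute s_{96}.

5

s_1 = 18,  s_2 = 15,  s_3 = 4,  s_4 = 19,  s_5 = 23,  s_6 = 13,  s_7 = 7,  s_8 = 20,  s_9 = 27,  s_{10} = 18,  s_{11} = 16,  s_{12} = 5,  s_{13} = 21,  s_{14} = 26,  s_{15} = 18,  s_{16} = 15.
Since (s_{15}, s_{16}) = (s_1, s_2) = (18, 15) (two consecutive terms determine the rest), the sequence is periodic with period 14.
(96 - 1) mod 14 = 11, so s_{96} = s_{12} = 5.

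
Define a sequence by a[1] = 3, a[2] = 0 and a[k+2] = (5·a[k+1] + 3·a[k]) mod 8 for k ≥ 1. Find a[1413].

1

We have a[1] = 3,  a[2] = 0,  a[3] = 1,  a[4] = 5,  a[5] = 4,  a[6] = 3,  a[7] = 3,  a[8] = 0.
The sequence repeats with period 6.
(1413 - 1) mod 6 = 2, so a[1413] = a[3] = 1.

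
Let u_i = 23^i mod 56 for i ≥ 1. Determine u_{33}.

15

u_1 = 23; u_2 = 25; u_3 = 15; u_4 = 9; u_5 = 39; u_6 = 1; u_7 = 23.
The sequence repeats with period 6.
(33 - 1) mod 6 = 2, so u_{33} = u_3 = 15.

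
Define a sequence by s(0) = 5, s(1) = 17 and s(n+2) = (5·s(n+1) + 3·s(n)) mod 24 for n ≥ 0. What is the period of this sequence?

Listing terms: s(0) = 5, s(1) = 17, s(2) = 4, s(3) = 23, s(4) = 7, s(5) = 8, s(6) = 13, s(7) = 17, s(8) = 4.
Since (s(7), s(8)) = (s(1), s(2)) = (17, 4) (two consecutive terms determine the rest), the sequence is eventually periodic: after a pre-period of length 1 it cycles with period 6.

6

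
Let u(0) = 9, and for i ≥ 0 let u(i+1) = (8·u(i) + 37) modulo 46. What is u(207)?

5

u(0) = 9, u(1) = 17, u(2) = 35, u(3) = 41, u(4) = 43, u(5) = 13, u(6) = 3, u(7) = 15, u(8) = 19, u(9) = 5, u(10) = 31, u(11) = 9.
Since u(11) = u(0) = 9, the sequence is periodic with period 11.
(207 - 0) mod 11 = 9, so u(207) = u(9) = 5.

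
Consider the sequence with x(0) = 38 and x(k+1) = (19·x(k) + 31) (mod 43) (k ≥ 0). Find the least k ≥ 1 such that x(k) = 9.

15

x(0) = 38; x(1) = 22; x(2) = 19; x(3) = 5; x(4) = 40; x(5) = 17; x(6) = 10; x(7) = 6; x(8) = 16; x(9) = 34; x(10) = 32; x(11) = 37; x(12) = 3; x(13) = 2; x(14) = 26; x(15) = 9; x(16) = 30; x(17) = 42; x(18) = 12; x(19) = 1; x(20) = 7; x(21) = 35; x(22) = 8; x(23) = 11; x(24) = 25; x(25) = 33; x(26) = 13; x(27) = 20; x(28) = 24; x(29) = 14; x(30) = 39; x(31) = 41; x(32) = 36; x(33) = 27; x(34) = 28; x(35) = 4; x(36) = 21; x(37) = 0; x(38) = 31; x(39) = 18; x(40) = 29; x(41) = 23; x(42) = 38.
The sequence repeats with period 42.
The value 9 first appears (with k ≥ 1) at x(15).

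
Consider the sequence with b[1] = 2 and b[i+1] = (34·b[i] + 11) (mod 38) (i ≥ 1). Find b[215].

Computing terms: b[1] = 2, b[2] = 3, b[3] = 37, b[4] = 15, b[5] = 27, b[6] = 17, b[7] = 19, b[8] = 11, b[9] = 5, b[10] = 29, b[11] = 9, b[12] = 13, b[13] = 35, b[14] = 23, b[15] = 33, b[16] = 31, b[17] = 1, b[18] = 7, b[19] = 21, b[20] = 3.
Since b[20] = b[2] = 3, the sequence is eventually periodic: after a pre-period of length 1 it cycles with period 18.
For i ≥ 2, b[i] depends only on (i - 2) mod 18. (215 - 2) mod 18 = 15, so b[215] = b[17] = 1.

1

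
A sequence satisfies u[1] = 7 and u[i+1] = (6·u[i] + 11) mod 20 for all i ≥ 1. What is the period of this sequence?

Listing terms: u[1] = 7, u[2] = 13, u[3] = 9, u[4] = 5, u[5] = 1, u[6] = 17, u[7] = 13.
Since u[7] = u[2] = 13, the sequence is eventually periodic: after a pre-period of length 1 it cycles with period 5.

5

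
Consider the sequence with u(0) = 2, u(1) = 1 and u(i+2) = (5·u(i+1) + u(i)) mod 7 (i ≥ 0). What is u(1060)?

We have u(0) = 2,  u(1) = 1,  u(2) = 0,  u(3) = 1,  u(4) = 5,  u(5) = 5,  u(6) = 2,  u(7) = 1.
Since (u(6), u(7)) = (u(0), u(1)) = (2, 1) (two consecutive terms determine the rest), the sequence is periodic with period 6.
(1060 - 0) mod 6 = 4, so u(1060) = u(4) = 5.

5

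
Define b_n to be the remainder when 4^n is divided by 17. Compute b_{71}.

Computing terms: b_1 = 4, b_2 = 16, b_3 = 13, b_4 = 1, b_5 = 4.
The sequence repeats with period 4.
So b_{71} = b_{1 + ((71-1) mod 4)} = b_3 = 13.

13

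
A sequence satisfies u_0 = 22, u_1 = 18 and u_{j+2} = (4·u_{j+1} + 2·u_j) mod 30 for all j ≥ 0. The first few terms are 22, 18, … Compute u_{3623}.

10

u_0 = 22, u_1 = 18, u_2 = 26, u_3 = 20, u_4 = 12, u_5 = 28, u_6 = 16, u_7 = 0, u_8 = 2, u_9 = 8, u_{10} = 6, u_{11} = 10, u_{12} = 22, u_{13} = 18.
Since (u_{12}, u_{13}) = (u_0, u_1) = (22, 18) (two consecutive terms determine the rest), the sequence is periodic with period 12.
So u_{3623} = u_{0 + ((3623-0) mod 12)} = u_{11} = 10.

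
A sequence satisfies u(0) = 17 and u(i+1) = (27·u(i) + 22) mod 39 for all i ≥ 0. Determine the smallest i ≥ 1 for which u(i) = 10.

5

We have u(0) = 17, u(1) = 13, u(2) = 22, u(3) = 31, u(4) = 1, u(5) = 10, u(6) = 19, u(7) = 28, u(8) = 37, u(9) = 7, u(10) = 16, u(11) = 25, u(12) = 34, u(13) = 4, u(14) = 13.
Since u(14) = u(1) = 13, the sequence is eventually periodic: after a pre-period of length 1 it cycles with period 13.
The value 10 first appears (with i ≥ 1) at u(5).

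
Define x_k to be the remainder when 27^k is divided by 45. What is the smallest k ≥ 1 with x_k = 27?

Computing terms: x_0 = 1,  x_1 = 27,  x_2 = 9,  x_3 = 18,  x_4 = 36,  x_5 = 27.
Since x_5 = x_1 = 27, the sequence is eventually periodic: after a pre-period of length 1 it cycles with period 4.
The value 27 first appears (with k ≥ 1) at x_1.

1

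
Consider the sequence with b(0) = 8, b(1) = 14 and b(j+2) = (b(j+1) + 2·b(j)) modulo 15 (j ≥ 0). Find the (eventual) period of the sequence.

Computing terms: b(0) = 8,  b(1) = 14,  b(2) = 0,  b(3) = 13,  b(4) = 13,  b(5) = 9,  b(6) = 5,  b(7) = 8,  b(8) = 3,  b(9) = 4,  b(10) = 10,  b(11) = 3,  b(12) = 8,  b(13) = 14.
Since (b(12), b(13)) = (b(0), b(1)) = (8, 14) (two consecutive terms determine the rest), the sequence is periodic with period 12.

12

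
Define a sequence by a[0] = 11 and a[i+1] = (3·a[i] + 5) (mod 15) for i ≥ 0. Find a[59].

We have a[0] = 11; a[1] = 8; a[2] = 14; a[3] = 2; a[4] = 11.
Since a[4] = a[0] = 11, the sequence is periodic with period 4.
(59 - 0) mod 4 = 3, so a[59] = a[3] = 2.

2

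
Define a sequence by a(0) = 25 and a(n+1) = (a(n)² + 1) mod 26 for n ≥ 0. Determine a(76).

1

We have a(0) = 25,  a(1) = 2,  a(2) = 5,  a(3) = 0,  a(4) = 1,  a(5) = 2.
Since a(5) = a(1) = 2, the sequence is eventually periodic: after a pre-period of length 1 it cycles with period 4.
For n ≥ 1, a(n) depends only on (n - 1) mod 4. (76 - 1) mod 4 = 3, so a(76) = a(4) = 1.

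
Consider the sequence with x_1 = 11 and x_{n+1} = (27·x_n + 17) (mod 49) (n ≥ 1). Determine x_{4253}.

Listing terms: x_1 = 11; x_2 = 20; x_3 = 18; x_4 = 13; x_5 = 25; x_6 = 6; x_7 = 32; x_8 = 48; x_9 = 39; x_{10} = 41; x_{11} = 46; x_{12} = 34; x_{13} = 4; x_{14} = 27; x_{15} = 11.
The sequence repeats with period 14.
So x_{4253} = x_{1 + ((4253-1) mod 14)} = x_{11} = 46.

46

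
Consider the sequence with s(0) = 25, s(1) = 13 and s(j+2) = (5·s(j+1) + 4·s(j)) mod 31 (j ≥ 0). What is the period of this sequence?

30

s(0) = 25; s(1) = 13; s(2) = 10; s(3) = 9; s(4) = 23; s(5) = 27; s(6) = 10; s(7) = 3; s(8) = 24; s(9) = 8; s(10) = 12; s(11) = 30; s(12) = 12; s(13) = 25; s(14) = 18; s(15) = 4; s(16) = 30; s(17) = 11; s(18) = 20; s(19) = 20; s(20) = 25; s(21) = 19; s(22) = 9; s(23) = 28; s(24) = 21; s(25) = 0; s(26) = 22; s(27) = 17; s(28) = 18; s(29) = 3; s(30) = 25; s(31) = 13.
The sequence repeats with period 30.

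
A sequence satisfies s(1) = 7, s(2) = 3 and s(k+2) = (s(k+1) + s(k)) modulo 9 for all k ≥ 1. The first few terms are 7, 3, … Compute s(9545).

s(1) = 7; s(2) = 3; s(3) = 1; s(4) = 4; s(5) = 5; s(6) = 0; s(7) = 5; s(8) = 5; s(9) = 1; s(10) = 6; s(11) = 7; s(12) = 4; s(13) = 2; s(14) = 6; s(15) = 8; s(16) = 5; s(17) = 4; s(18) = 0; s(19) = 4; s(20) = 4; s(21) = 8; s(22) = 3; s(23) = 2; s(24) = 5; s(25) = 7; s(26) = 3.
The sequence repeats with period 24.
(9545 - 1) mod 24 = 16, so s(9545) = s(17) = 4.

4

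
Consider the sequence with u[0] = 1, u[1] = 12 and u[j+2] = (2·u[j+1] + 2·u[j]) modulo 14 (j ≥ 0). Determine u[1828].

u[0] = 1; u[1] = 12; u[2] = 12; u[3] = 6; u[4] = 8; u[5] = 0; u[6] = 2; u[7] = 4; u[8] = 12; u[9] = 4; u[10] = 4; u[11] = 2; u[12] = 12; u[13] = 0; u[14] = 10; u[15] = 6; u[16] = 4; u[17] = 6; u[18] = 6; u[19] = 10; u[20] = 4; u[21] = 0; u[22] = 8; u[23] = 2; u[24] = 6; u[25] = 2; u[26] = 2; u[27] = 8; u[28] = 6; u[29] = 0; u[30] = 12; u[31] = 10; u[32] = 2; u[33] = 10; u[34] = 10; u[35] = 12; u[36] = 2; u[37] = 0; u[38] = 4; u[39] = 8; u[40] = 10; u[41] = 8; u[42] = 8; u[43] = 4; u[44] = 10; u[45] = 0; u[46] = 6; u[47] = 12; u[48] = 8; u[49] = 12; u[50] = 12.
Since (u[49], u[50]) = (u[1], u[2]) = (12, 12) (two consecutive terms determine the rest), the sequence is eventually periodic: after a pre-period of length 1 it cycles with period 48.
For j ≥ 1, u[j] depends only on (j - 1) mod 48. (1828 - 1) mod 48 = 3, so u[1828] = u[4] = 8.

8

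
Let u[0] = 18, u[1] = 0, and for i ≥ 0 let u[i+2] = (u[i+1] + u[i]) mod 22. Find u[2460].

Listing terms: u[0] = 18,  u[1] = 0,  u[2] = 18,  u[3] = 18,  u[4] = 14,  u[5] = 10,  u[6] = 2,  u[7] = 12,  u[8] = 14,  u[9] = 4,  u[10] = 18,  u[11] = 0.
Since (u[10], u[11]) = (u[0], u[1]) = (18, 0) (two consecutive terms determine the rest), the sequence is periodic with period 10.
(2460 - 0) mod 10 = 0, so u[2460] = u[0] = 18.

18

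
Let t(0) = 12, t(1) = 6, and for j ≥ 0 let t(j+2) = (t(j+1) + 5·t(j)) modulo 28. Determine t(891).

We have t(0) = 12; t(1) = 6; t(2) = 10; t(3) = 12; t(4) = 6.
Since (t(3), t(4)) = (t(0), t(1)) = (12, 6) (two consecutive terms determine the rest), the sequence is periodic with period 3.
So t(891) = t(0 + ((891-0) mod 3)) = t(0) = 12.

12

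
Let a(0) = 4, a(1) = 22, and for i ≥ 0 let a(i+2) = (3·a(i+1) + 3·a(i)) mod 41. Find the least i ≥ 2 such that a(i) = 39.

We have a(0) = 4; a(1) = 22; a(2) = 37; a(3) = 13; a(4) = 27; a(5) = 38; a(6) = 31; a(7) = 2; a(8) = 17; a(9) = 16; a(10) = 17; a(11) = 17; a(12) = 20; a(13) = 29; a(14) = 24; a(15) = 36; a(16) = 16; a(17) = 33; a(18) = 24; a(19) = 7; a(20) = 11; a(21) = 13; a(22) = 31; a(23) = 9; a(24) = 38; a(25) = 18; a(26) = 4; a(27) = 25; a(28) = 5; a(29) = 8; a(30) = 39; a(31) = 18; a(32) = 7; a(33) = 34; a(34) = 0; a(35) = 20; a(36) = 19; a(37) = 35; a(38) = 39; a(39) = 17; a(40) = 4; a(41) = 22.
Since (a(40), a(41)) = (a(0), a(1)) = (4, 22) (two consecutive terms determine the rest), the sequence is periodic with period 40.
The value 39 first appears (with i ≥ 2) at a(30).

30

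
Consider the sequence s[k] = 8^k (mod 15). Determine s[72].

Listing terms: s[1] = 8,  s[2] = 4,  s[3] = 2,  s[4] = 1,  s[5] = 8.
Since s[5] = s[1] = 8, the sequence is periodic with period 4.
(72 - 1) mod 4 = 3, so s[72] = s[4] = 1.

1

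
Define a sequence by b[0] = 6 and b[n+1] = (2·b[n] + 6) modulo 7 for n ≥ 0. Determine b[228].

Listing terms: b[0] = 6, b[1] = 4, b[2] = 0, b[3] = 6.
The sequence repeats with period 3.
(228 - 0) mod 3 = 0, so b[228] = b[0] = 6.

6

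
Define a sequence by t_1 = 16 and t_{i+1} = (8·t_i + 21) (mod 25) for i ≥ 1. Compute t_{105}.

21

Listing terms: t_1 = 16, t_2 = 24, t_3 = 13, t_4 = 0, t_5 = 21, t_6 = 14, t_7 = 8, t_8 = 10, t_9 = 1, t_{10} = 4, t_{11} = 3, t_{12} = 20, t_{13} = 6, t_{14} = 19, t_{15} = 23, t_{16} = 5, t_{17} = 11, t_{18} = 9, t_{19} = 18, t_{20} = 15, t_{21} = 16.
Since t_{21} = t_1 = 16, the sequence is periodic with period 20.
So t_{105} = t_{1 + ((105-1) mod 20)} = t_5 = 21.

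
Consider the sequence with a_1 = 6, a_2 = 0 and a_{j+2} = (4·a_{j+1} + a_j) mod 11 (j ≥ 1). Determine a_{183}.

Computing terms: a_1 = 6, a_2 = 0, a_3 = 6, a_4 = 2, a_5 = 3, a_6 = 3, a_7 = 4, a_8 = 8, a_9 = 3, a_{10} = 9, a_{11} = 6, a_{12} = 0.
Since (a_{11}, a_{12}) = (a_1, a_2) = (6, 0) (two consecutive terms determine the rest), the sequence is periodic with period 10.
So a_{183} = a_{1 + ((183-1) mod 10)} = a_3 = 6.

6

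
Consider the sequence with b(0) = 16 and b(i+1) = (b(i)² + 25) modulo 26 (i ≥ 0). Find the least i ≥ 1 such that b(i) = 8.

Listing terms: b(0) = 16; b(1) = 21; b(2) = 24; b(3) = 3; b(4) = 8; b(5) = 11; b(6) = 16.
Since b(6) = b(0) = 16, the sequence is periodic with period 6.
The value 8 first appears (with i ≥ 1) at b(4).

4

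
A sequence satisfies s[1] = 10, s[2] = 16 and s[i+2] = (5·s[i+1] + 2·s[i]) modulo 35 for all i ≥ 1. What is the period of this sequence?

s[1] = 10; s[2] = 16; s[3] = 30; s[4] = 7; s[5] = 25; s[6] = 34; s[7] = 10; s[8] = 13; s[9] = 15; s[10] = 31; s[11] = 10; s[12] = 7; s[13] = 20; s[14] = 9; s[15] = 15; s[16] = 23; s[17] = 5; s[18] = 1; s[19] = 15; s[20] = 7; s[21] = 30; s[22] = 24; s[23] = 5; s[24] = 3; s[25] = 25; s[26] = 26; s[27] = 5; s[28] = 7; s[29] = 10; s[30] = 29; s[31] = 25; s[32] = 8; s[33] = 20; s[34] = 11; s[35] = 25; s[36] = 7; s[37] = 15; s[38] = 19; s[39] = 20; s[40] = 33; s[41] = 30; s[42] = 6; s[43] = 20; s[44] = 7; s[45] = 5; s[46] = 4; s[47] = 30; s[48] = 18; s[49] = 10; s[50] = 16.
Since (s[49], s[50]) = (s[1], s[2]) = (10, 16) (two consecutive terms determine the rest), the sequence is periodic with period 48.

48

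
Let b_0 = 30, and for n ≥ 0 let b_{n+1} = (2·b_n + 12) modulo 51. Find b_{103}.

b_0 = 30, b_1 = 21, b_2 = 3, b_3 = 18, b_4 = 48, b_5 = 6, b_6 = 24, b_7 = 9, b_8 = 30.
Since b_8 = b_0 = 30, the sequence is periodic with period 8.
(103 - 0) mod 8 = 7, so b_{103} = b_7 = 9.

9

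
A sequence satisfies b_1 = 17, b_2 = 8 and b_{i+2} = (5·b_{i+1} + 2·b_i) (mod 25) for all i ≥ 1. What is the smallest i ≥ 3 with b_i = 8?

21

b_1 = 17,  b_2 = 8,  b_3 = 24,  b_4 = 11,  b_5 = 3,  b_6 = 12,  b_7 = 16,  b_8 = 4,  b_9 = 2,  b_{10} = 18,  b_{11} = 19,  b_{12} = 6,  b_{13} = 18,  b_{14} = 2,  b_{15} = 21,  b_{16} = 9,  b_{17} = 12,  b_{18} = 3,  b_{19} = 14,  b_{20} = 1,  b_{21} = 8,  b_{22} = 17,  b_{23} = 1,  b_{24} = 14,  b_{25} = 22,  b_{26} = 13,  b_{27} = 9,  b_{28} = 21,  b_{29} = 23,  b_{30} = 7,  b_{31} = 6,  b_{32} = 19,  b_{33} = 7,  b_{34} = 23,  b_{35} = 4,  b_{36} = 16,  b_{37} = 13,  b_{38} = 22,  b_{39} = 11,  b_{40} = 24,  b_{41} = 17,  b_{42} = 8.
Since (b_{41}, b_{42}) = (b_1, b_2) = (17, 8) (two consecutive terms determine the rest), the sequence is periodic with period 40.
The value 8 first appears (with i ≥ 3) at b_{21}.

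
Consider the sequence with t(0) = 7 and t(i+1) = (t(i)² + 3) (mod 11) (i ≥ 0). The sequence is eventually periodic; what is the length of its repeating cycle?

3

Listing terms: t(0) = 7; t(1) = 8; t(2) = 1; t(3) = 4; t(4) = 8.
Since t(4) = t(1) = 8, the sequence is eventually periodic: after a pre-period of length 1 it cycles with period 3.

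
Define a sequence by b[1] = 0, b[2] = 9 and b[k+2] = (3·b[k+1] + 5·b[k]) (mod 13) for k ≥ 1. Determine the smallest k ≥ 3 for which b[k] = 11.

6

b[1] = 0,  b[2] = 9,  b[3] = 1,  b[4] = 9,  b[5] = 6,  b[6] = 11,  b[7] = 11,  b[8] = 10,  b[9] = 7,  b[10] = 6,  b[11] = 1,  b[12] = 7,  b[13] = 0,  b[14] = 9.
Since (b[13], b[14]) = (b[1], b[2]) = (0, 9) (two consecutive terms determine the rest), the sequence is periodic with period 12.
The value 11 first appears (with k ≥ 3) at b[6].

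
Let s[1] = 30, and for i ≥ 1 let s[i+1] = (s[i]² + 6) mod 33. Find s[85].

9

We have s[1] = 30,  s[2] = 15,  s[3] = 0,  s[4] = 6,  s[5] = 9,  s[6] = 21,  s[7] = 18,  s[8] = 0.
Since s[8] = s[3] = 0, the sequence is eventually periodic: after a pre-period of length 2 it cycles with period 5.
For i ≥ 3, s[i] depends only on (i - 3) mod 5. (85 - 3) mod 5 = 2, so s[85] = s[5] = 9.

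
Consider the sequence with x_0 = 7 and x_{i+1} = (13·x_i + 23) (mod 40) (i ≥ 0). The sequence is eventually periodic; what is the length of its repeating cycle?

8

Computing terms: x_0 = 7, x_1 = 34, x_2 = 25, x_3 = 28, x_4 = 27, x_5 = 14, x_6 = 5, x_7 = 8, x_8 = 7.
The sequence repeats with period 8.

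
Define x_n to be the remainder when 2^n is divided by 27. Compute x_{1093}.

11

Computing terms: x_0 = 1,  x_1 = 2,  x_2 = 4,  x_3 = 8,  x_4 = 16,  x_5 = 5,  x_6 = 10,  x_7 = 20,  x_8 = 13,  x_9 = 26,  x_{10} = 25,  x_{11} = 23,  x_{12} = 19,  x_{13} = 11,  x_{14} = 22,  x_{15} = 17,  x_{16} = 7,  x_{17} = 14,  x_{18} = 1.
The sequence repeats with period 18.
So x_{1093} = x_{0 + ((1093-0) mod 18)} = x_{13} = 11.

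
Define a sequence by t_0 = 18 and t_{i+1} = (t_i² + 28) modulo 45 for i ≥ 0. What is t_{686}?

2

Listing terms: t_0 = 18,  t_1 = 37,  t_2 = 2,  t_3 = 32,  t_4 = 17,  t_5 = 2.
Since t_5 = t_2 = 2, the sequence is eventually periodic: after a pre-period of length 2 it cycles with period 3.
For i ≥ 2, t_i depends only on (i - 2) mod 3. (686 - 2) mod 3 = 0, so t_{686} = t_2 = 2.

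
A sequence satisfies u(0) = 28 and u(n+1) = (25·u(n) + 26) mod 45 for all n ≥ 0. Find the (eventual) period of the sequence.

9

We have u(0) = 28; u(1) = 6; u(2) = 41; u(3) = 16; u(4) = 21; u(5) = 11; u(6) = 31; u(7) = 36; u(8) = 26; u(9) = 1; u(10) = 6.
Since u(10) = u(1) = 6, the sequence is eventually periodic: after a pre-period of length 1 it cycles with period 9.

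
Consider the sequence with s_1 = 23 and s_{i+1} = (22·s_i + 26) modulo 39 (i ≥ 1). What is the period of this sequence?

3

Computing terms: s_1 = 23; s_2 = 25; s_3 = 30; s_4 = 23.
The sequence repeats with period 3.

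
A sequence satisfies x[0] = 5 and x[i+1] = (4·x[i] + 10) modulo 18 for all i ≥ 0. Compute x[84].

Computing terms: x[0] = 5; x[1] = 12; x[2] = 4; x[3] = 8; x[4] = 6; x[5] = 16; x[6] = 2; x[7] = 0; x[8] = 10; x[9] = 14; x[10] = 12.
Since x[10] = x[1] = 12, the sequence is eventually periodic: after a pre-period of length 1 it cycles with period 9.
For i ≥ 1, x[i] depends only on (i - 1) mod 9. (84 - 1) mod 9 = 2, so x[84] = x[3] = 8.

8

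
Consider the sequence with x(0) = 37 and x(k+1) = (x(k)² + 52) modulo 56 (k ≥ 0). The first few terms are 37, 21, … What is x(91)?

Computing terms: x(0) = 37; x(1) = 21; x(2) = 45; x(3) = 5; x(4) = 21.
Since x(4) = x(1) = 21, the sequence is eventually periodic: after a pre-period of length 1 it cycles with period 3.
For k ≥ 1, x(k) depends only on (k - 1) mod 3. (91 - 1) mod 3 = 0, so x(91) = x(1) = 21.

21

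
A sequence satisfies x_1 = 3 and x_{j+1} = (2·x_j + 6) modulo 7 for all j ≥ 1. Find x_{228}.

2

We have x_1 = 3; x_2 = 5; x_3 = 2; x_4 = 3.
Since x_4 = x_1 = 3, the sequence is periodic with period 3.
So x_{228} = x_{1 + ((228-1) mod 3)} = x_3 = 2.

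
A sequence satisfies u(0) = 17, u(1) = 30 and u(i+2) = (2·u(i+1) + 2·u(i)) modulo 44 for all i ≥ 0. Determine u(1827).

16

Computing terms: u(0) = 17; u(1) = 30; u(2) = 6; u(3) = 28; u(4) = 24; u(5) = 16; u(6) = 36; u(7) = 16; u(8) = 16; u(9) = 20; u(10) = 28; u(11) = 8; u(12) = 28; u(13) = 28; u(14) = 24.
Since (u(13), u(14)) = (u(3), u(4)) = (28, 24) (two consecutive terms determine the rest), the sequence is eventually periodic: after a pre-period of length 3 it cycles with period 10.
For i ≥ 3, u(i) depends only on (i - 3) mod 10. (1827 - 3) mod 10 = 4, so u(1827) = u(7) = 16.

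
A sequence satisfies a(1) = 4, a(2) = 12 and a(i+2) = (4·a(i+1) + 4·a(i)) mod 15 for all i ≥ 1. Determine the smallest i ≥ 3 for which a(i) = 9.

a(1) = 4,  a(2) = 12,  a(3) = 4,  a(4) = 4,  a(5) = 2,  a(6) = 9,  a(7) = 14,  a(8) = 2,  a(9) = 4,  a(10) = 9,  a(11) = 7,  a(12) = 4,  a(13) = 14,  a(14) = 12,  a(15) = 14,  a(16) = 14,  a(17) = 7,  a(18) = 9,  a(19) = 4,  a(20) = 7,  a(21) = 14,  a(22) = 9,  a(23) = 2,  a(24) = 14,  a(25) = 4,  a(26) = 12.
Since (a(25), a(26)) = (a(1), a(2)) = (4, 12) (two consecutive terms determine the rest), the sequence is periodic with period 24.
The value 9 first appears (with i ≥ 3) at a(6).

6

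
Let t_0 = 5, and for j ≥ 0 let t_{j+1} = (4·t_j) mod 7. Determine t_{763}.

Listing terms: t_0 = 5; t_1 = 6; t_2 = 3; t_3 = 5.
Since t_3 = t_0 = 5, the sequence is periodic with period 3.
So t_{763} = t_{0 + ((763-0) mod 3)} = t_1 = 6.

6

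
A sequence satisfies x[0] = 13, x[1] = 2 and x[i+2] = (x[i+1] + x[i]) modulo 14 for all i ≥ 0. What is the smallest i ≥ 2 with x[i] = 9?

17

We have x[0] = 13,  x[1] = 2,  x[2] = 1,  x[3] = 3,  x[4] = 4,  x[5] = 7,  x[6] = 11,  x[7] = 4,  x[8] = 1,  x[9] = 5,  x[10] = 6,  x[11] = 11,  x[12] = 3,  x[13] = 0,  x[14] = 3,  x[15] = 3,  x[16] = 6,  x[17] = 9,  x[18] = 1,  x[19] = 10,  x[20] = 11,  x[21] = 7,  x[22] = 4,  x[23] = 11,  x[24] = 1,  x[25] = 12,  x[26] = 13,  x[27] = 11,  x[28] = 10,  x[29] = 7,  x[30] = 3,  x[31] = 10,  x[32] = 13,  x[33] = 9,  x[34] = 8,  x[35] = 3,  x[36] = 11,  x[37] = 0,  x[38] = 11,  x[39] = 11,  x[40] = 8,  x[41] = 5,  x[42] = 13,  x[43] = 4,  x[44] = 3,  x[45] = 7,  x[46] = 10,  x[47] = 3,  x[48] = 13,  x[49] = 2.
Since (x[48], x[49]) = (x[0], x[1]) = (13, 2) (two consecutive terms determine the rest), the sequence is periodic with period 48.
The value 9 first appears (with i ≥ 2) at x[17].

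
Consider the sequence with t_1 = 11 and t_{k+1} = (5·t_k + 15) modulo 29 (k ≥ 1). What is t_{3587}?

Listing terms: t_1 = 11; t_2 = 12; t_3 = 17; t_4 = 13; t_5 = 22; t_6 = 9; t_7 = 2; t_8 = 25; t_9 = 24; t_{10} = 19; t_{11} = 23; t_{12} = 14; t_{13} = 27; t_{14} = 5; t_{15} = 11.
The sequence repeats with period 14.
So t_{3587} = t_{1 + ((3587-1) mod 14)} = t_3 = 17.

17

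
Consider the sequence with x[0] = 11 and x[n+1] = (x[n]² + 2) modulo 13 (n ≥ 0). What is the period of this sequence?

Computing terms: x[0] = 11; x[1] = 6; x[2] = 12; x[3] = 3; x[4] = 11.
The sequence repeats with period 4.

4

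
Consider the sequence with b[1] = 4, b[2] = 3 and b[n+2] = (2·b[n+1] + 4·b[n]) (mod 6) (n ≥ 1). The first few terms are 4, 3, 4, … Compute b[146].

0

Computing terms: b[1] = 4,  b[2] = 3,  b[3] = 4,  b[4] = 2,  b[5] = 2,  b[6] = 0,  b[7] = 2,  b[8] = 4,  b[9] = 4,  b[10] = 0,  b[11] = 4,  b[12] = 2.
Since (b[11], b[12]) = (b[3], b[4]) = (4, 2) (two consecutive terms determine the rest), the sequence is eventually periodic: after a pre-period of length 2 it cycles with period 8.
For n ≥ 3, b[n] depends only on (n - 3) mod 8. (146 - 3) mod 8 = 7, so b[146] = b[10] = 0.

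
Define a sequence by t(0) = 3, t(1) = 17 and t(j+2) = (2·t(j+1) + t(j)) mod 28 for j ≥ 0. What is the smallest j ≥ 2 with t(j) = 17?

We have t(0) = 3, t(1) = 17, t(2) = 9, t(3) = 7, t(4) = 23, t(5) = 25, t(6) = 17, t(7) = 3, t(8) = 23, t(9) = 21, t(10) = 9, t(11) = 11, t(12) = 3, t(13) = 17.
Since (t(12), t(13)) = (t(0), t(1)) = (3, 17) (two consecutive terms determine the rest), the sequence is periodic with period 12.
The value 17 first appears (with j ≥ 2) at t(6).

6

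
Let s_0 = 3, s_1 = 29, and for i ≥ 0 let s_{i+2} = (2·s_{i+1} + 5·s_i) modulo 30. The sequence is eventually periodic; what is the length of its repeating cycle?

12

We have s_0 = 3,  s_1 = 29,  s_2 = 13,  s_3 = 21,  s_4 = 17,  s_5 = 19,  s_6 = 3,  s_7 = 11,  s_8 = 7,  s_9 = 9,  s_{10} = 23,  s_{11} = 1,  s_{12} = 27,  s_{13} = 29,  s_{14} = 13.
Since (s_{13}, s_{14}) = (s_1, s_2) = (29, 13) (two consecutive terms determine the rest), the sequence is eventually periodic: after a pre-period of length 1 it cycles with period 12.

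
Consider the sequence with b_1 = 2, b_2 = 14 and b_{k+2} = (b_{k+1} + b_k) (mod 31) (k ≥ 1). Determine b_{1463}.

22

b_1 = 2; b_2 = 14; b_3 = 16; b_4 = 30; b_5 = 15; b_6 = 14; b_7 = 29; b_8 = 12; b_9 = 10; b_{10} = 22; b_{11} = 1; b_{12} = 23; b_{13} = 24; b_{14} = 16; b_{15} = 9; b_{16} = 25; b_{17} = 3; b_{18} = 28; b_{19} = 0; b_{20} = 28; b_{21} = 28; b_{22} = 25; b_{23} = 22; b_{24} = 16; b_{25} = 7; b_{26} = 23; b_{27} = 30; b_{28} = 22; b_{29} = 21; b_{30} = 12; b_{31} = 2; b_{32} = 14.
Since (b_{31}, b_{32}) = (b_1, b_2) = (2, 14) (two consecutive terms determine the rest), the sequence is periodic with period 30.
So b_{1463} = b_{1 + ((1463-1) mod 30)} = b_{23} = 22.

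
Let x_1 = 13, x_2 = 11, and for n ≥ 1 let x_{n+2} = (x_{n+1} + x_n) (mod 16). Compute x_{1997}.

Listing terms: x_1 = 13, x_2 = 11, x_3 = 8, x_4 = 3, x_5 = 11, x_6 = 14, x_7 = 9, x_8 = 7, x_9 = 0, x_{10} = 7, x_{11} = 7, x_{12} = 14, x_{13} = 5, x_{14} = 3, x_{15} = 8, x_{16} = 11, x_{17} = 3, x_{18} = 14, x_{19} = 1, x_{20} = 15, x_{21} = 0, x_{22} = 15, x_{23} = 15, x_{24} = 14, x_{25} = 13, x_{26} = 11.
The sequence repeats with period 24.
(1997 - 1) mod 24 = 4, so x_{1997} = x_5 = 11.

11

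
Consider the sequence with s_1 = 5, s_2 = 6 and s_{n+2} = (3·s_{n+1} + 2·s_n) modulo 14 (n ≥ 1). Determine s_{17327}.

Listing terms: s_1 = 5; s_2 = 6; s_3 = 0; s_4 = 12; s_5 = 8; s_6 = 6; s_7 = 6; s_8 = 2; s_9 = 4; s_{10} = 2; s_{11} = 0; s_{12} = 4; s_{13} = 12; s_{14} = 2; s_{15} = 2; s_{16} = 10; s_{17} = 6; s_{18} = 10; s_{19} = 0; s_{20} = 6; s_{21} = 4; s_{22} = 10; s_{23} = 10; s_{24} = 8; s_{25} = 2; s_{26} = 8; s_{27} = 0; s_{28} = 2; s_{29} = 6; s_{30} = 8; s_{31} = 8; s_{32} = 12; s_{33} = 10; s_{34} = 12; s_{35} = 0; s_{36} = 10; s_{37} = 2; s_{38} = 12; s_{39} = 12; s_{40} = 4; s_{41} = 8; s_{42} = 4; s_{43} = 0; s_{44} = 8; s_{45} = 10; s_{46} = 4; s_{47} = 4; s_{48} = 6; s_{49} = 12; s_{50} = 6; s_{51} = 0.
Since (s_{50}, s_{51}) = (s_2, s_3) = (6, 0) (two consecutive terms determine the rest), the sequence is eventually periodic: after a pre-period of length 1 it cycles with period 48.
For n ≥ 2, s_n depends only on (n - 2) mod 48. (17327 - 2) mod 48 = 45, so s_{17327} = s_{47} = 4.

4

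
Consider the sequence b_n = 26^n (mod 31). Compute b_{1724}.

Computing terms: b_0 = 1,  b_1 = 26,  b_2 = 25,  b_3 = 30,  b_4 = 5,  b_5 = 6,  b_6 = 1.
The sequence repeats with period 6.
So b_{1724} = b_{0 + ((1724-0) mod 6)} = b_2 = 25.

25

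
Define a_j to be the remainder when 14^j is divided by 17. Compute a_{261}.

12

a_1 = 14, a_2 = 9, a_3 = 7, a_4 = 13, a_5 = 12, a_6 = 15, a_7 = 6, a_8 = 16, a_9 = 3, a_{10} = 8, a_{11} = 10, a_{12} = 4, a_{13} = 5, a_{14} = 2, a_{15} = 11, a_{16} = 1, a_{17} = 14.
Since a_{17} = a_1 = 14, the sequence is periodic with period 16.
(261 - 1) mod 16 = 4, so a_{261} = a_5 = 12.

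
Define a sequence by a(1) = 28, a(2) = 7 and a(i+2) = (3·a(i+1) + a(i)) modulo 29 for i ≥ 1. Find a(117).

We have a(1) = 28,  a(2) = 7,  a(3) = 20,  a(4) = 9,  a(5) = 18,  a(6) = 5,  a(7) = 4,  a(8) = 17,  a(9) = 26,  a(10) = 8,  a(11) = 21,  a(12) = 13,  a(13) = 2,  a(14) = 19,  a(15) = 1,  a(16) = 22,  a(17) = 9,  a(18) = 20,  a(19) = 11,  a(20) = 24,  a(21) = 25,  a(22) = 12,  a(23) = 3,  a(24) = 21,  a(25) = 8,  a(26) = 16,  a(27) = 27,  a(28) = 10,  a(29) = 28,  a(30) = 7.
The sequence repeats with period 28.
So a(117) = a(1 + ((117-1) mod 28)) = a(5) = 18.

18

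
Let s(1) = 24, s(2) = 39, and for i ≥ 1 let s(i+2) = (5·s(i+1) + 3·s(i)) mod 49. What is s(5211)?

22

Computing terms: s(1) = 24; s(2) = 39; s(3) = 22; s(4) = 31; s(5) = 25; s(6) = 22; s(7) = 38; s(8) = 11; s(9) = 22; s(10) = 45; s(11) = 46; s(12) = 22; s(13) = 3; s(14) = 32; s(15) = 22; s(16) = 10; s(17) = 18; s(18) = 22; s(19) = 17; s(20) = 4; s(21) = 22; s(22) = 24; s(23) = 39.
Since (s(22), s(23)) = (s(1), s(2)) = (24, 39) (two consecutive terms determine the rest), the sequence is periodic with period 21.
(5211 - 1) mod 21 = 2, so s(5211) = s(3) = 22.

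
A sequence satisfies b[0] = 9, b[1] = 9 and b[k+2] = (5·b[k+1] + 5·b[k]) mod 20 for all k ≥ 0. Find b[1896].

We have b[0] = 9; b[1] = 9; b[2] = 10; b[3] = 15; b[4] = 5; b[5] = 0; b[6] = 5; b[7] = 5; b[8] = 10; b[9] = 15.
Since (b[8], b[9]) = (b[2], b[3]) = (10, 15) (two consecutive terms determine the rest), the sequence is eventually periodic: after a pre-period of length 2 it cycles with period 6.
For k ≥ 2, b[k] depends only on (k - 2) mod 6. (1896 - 2) mod 6 = 4, so b[1896] = b[6] = 5.

5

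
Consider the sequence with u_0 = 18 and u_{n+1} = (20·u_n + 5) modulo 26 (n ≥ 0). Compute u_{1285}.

u_0 = 18, u_1 = 1, u_2 = 25, u_3 = 11, u_4 = 17, u_5 = 7, u_6 = 15, u_7 = 19, u_8 = 21, u_9 = 9, u_{10} = 3, u_{11} = 13, u_{12} = 5, u_{13} = 1.
Since u_{13} = u_1 = 1, the sequence is eventually periodic: after a pre-period of length 1 it cycles with period 12.
For n ≥ 1, u_n depends only on (n - 1) mod 12. (1285 - 1) mod 12 = 0, so u_{1285} = u_1 = 1.

1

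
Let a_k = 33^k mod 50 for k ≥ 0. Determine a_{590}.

49

We have a_0 = 1, a_1 = 33, a_2 = 39, a_3 = 37, a_4 = 21, a_5 = 43, a_6 = 19, a_7 = 27, a_8 = 41, a_9 = 3, a_{10} = 49, a_{11} = 17, a_{12} = 11, a_{13} = 13, a_{14} = 29, a_{15} = 7, a_{16} = 31, a_{17} = 23, a_{18} = 9, a_{19} = 47, a_{20} = 1.
The sequence repeats with period 20.
So a_{590} = a_{0 + ((590-0) mod 20)} = a_{10} = 49.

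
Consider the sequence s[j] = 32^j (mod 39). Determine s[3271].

s[1] = 32, s[2] = 10, s[3] = 8, s[4] = 22, s[5] = 2, s[6] = 25, s[7] = 20, s[8] = 16, s[9] = 5, s[10] = 4, s[11] = 11, s[12] = 1, s[13] = 32.
Since s[13] = s[1] = 32, the sequence is periodic with period 12.
(3271 - 1) mod 12 = 6, so s[3271] = s[7] = 20.

20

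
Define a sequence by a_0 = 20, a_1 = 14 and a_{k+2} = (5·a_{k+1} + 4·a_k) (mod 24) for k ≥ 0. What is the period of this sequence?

8

Listing terms: a_0 = 20,  a_1 = 14,  a_2 = 6,  a_3 = 14,  a_4 = 22,  a_5 = 22,  a_6 = 6,  a_7 = 22,  a_8 = 14,  a_9 = 14,  a_{10} = 6.
Since (a_9, a_{10}) = (a_1, a_2) = (14, 6) (two consecutive terms determine the rest), the sequence is eventually periodic: after a pre-period of length 1 it cycles with period 8.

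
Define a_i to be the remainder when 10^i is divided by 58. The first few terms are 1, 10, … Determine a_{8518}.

We have a_0 = 1,  a_1 = 10,  a_2 = 42,  a_3 = 14,  a_4 = 24,  a_5 = 8,  a_6 = 22,  a_7 = 46,  a_8 = 54,  a_9 = 18,  a_{10} = 6,  a_{11} = 2,  a_{12} = 20,  a_{13} = 26,  a_{14} = 28,  a_{15} = 48,  a_{16} = 16,  a_{17} = 44,  a_{18} = 34,  a_{19} = 50,  a_{20} = 36,  a_{21} = 12,  a_{22} = 4,  a_{23} = 40,  a_{24} = 52,  a_{25} = 56,  a_{26} = 38,  a_{27} = 32,  a_{28} = 30,  a_{29} = 10.
Since a_{29} = a_1 = 10, the sequence is eventually periodic: after a pre-period of length 1 it cycles with period 28.
For i ≥ 1, a_i depends only on (i - 1) mod 28. (8518 - 1) mod 28 = 5, so a_{8518} = a_6 = 22.

22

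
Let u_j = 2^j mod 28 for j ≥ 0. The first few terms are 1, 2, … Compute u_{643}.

Computing terms: u_0 = 1, u_1 = 2, u_2 = 4, u_3 = 8, u_4 = 16, u_5 = 4.
Since u_5 = u_2 = 4, the sequence is eventually periodic: after a pre-period of length 2 it cycles with period 3.
For j ≥ 2, u_j depends only on (j - 2) mod 3. (643 - 2) mod 3 = 2, so u_{643} = u_4 = 16.

16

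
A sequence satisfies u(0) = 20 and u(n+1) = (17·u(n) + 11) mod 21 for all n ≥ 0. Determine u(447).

18

Listing terms: u(0) = 20,  u(1) = 15,  u(2) = 14,  u(3) = 18,  u(4) = 2,  u(5) = 3,  u(6) = 20.
The sequence repeats with period 6.
So u(447) = u(0 + ((447-0) mod 6)) = u(3) = 18.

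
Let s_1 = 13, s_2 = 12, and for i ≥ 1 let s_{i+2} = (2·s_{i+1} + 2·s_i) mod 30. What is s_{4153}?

28

Computing terms: s_1 = 13, s_2 = 12, s_3 = 20, s_4 = 4, s_5 = 18, s_6 = 14, s_7 = 4, s_8 = 6, s_9 = 20, s_{10} = 22, s_{11} = 24, s_{12} = 2, s_{13} = 22, s_{14} = 18, s_{15} = 20, s_{16} = 16, s_{17} = 12, s_{18} = 26, s_{19} = 16, s_{20} = 24, s_{21} = 20, s_{22} = 28, s_{23} = 6, s_{24} = 8, s_{25} = 28, s_{26} = 12, s_{27} = 20.
Since (s_{26}, s_{27}) = (s_2, s_3) = (12, 20) (two consecutive terms determine the rest), the sequence is eventually periodic: after a pre-period of length 1 it cycles with period 24.
For i ≥ 2, s_i depends only on (i - 2) mod 24. (4153 - 2) mod 24 = 23, so s_{4153} = s_{25} = 28.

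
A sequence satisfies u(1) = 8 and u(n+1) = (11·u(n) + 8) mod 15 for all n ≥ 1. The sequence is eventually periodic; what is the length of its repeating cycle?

10

Computing terms: u(1) = 8; u(2) = 6; u(3) = 14; u(4) = 12; u(5) = 5; u(6) = 3; u(7) = 11; u(8) = 9; u(9) = 2; u(10) = 0; u(11) = 8.
Since u(11) = u(1) = 8, the sequence is periodic with period 10.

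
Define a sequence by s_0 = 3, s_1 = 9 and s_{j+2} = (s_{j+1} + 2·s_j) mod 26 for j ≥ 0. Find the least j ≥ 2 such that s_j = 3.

11

Listing terms: s_0 = 3, s_1 = 9, s_2 = 15, s_3 = 7, s_4 = 11, s_5 = 25, s_6 = 21, s_7 = 19, s_8 = 9, s_9 = 21, s_{10} = 13, s_{11} = 3, s_{12} = 3, s_{13} = 9.
Since (s_{12}, s_{13}) = (s_0, s_1) = (3, 9) (two consecutive terms determine the rest), the sequence is periodic with period 12.
The value 3 first appears (with j ≥ 2) at s_{11}.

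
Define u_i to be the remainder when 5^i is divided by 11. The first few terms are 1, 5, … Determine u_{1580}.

Computing terms: u_0 = 1, u_1 = 5, u_2 = 3, u_3 = 4, u_4 = 9, u_5 = 1.
Since u_5 = u_0 = 1, the sequence is periodic with period 5.
(1580 - 0) mod 5 = 0, so u_{1580} = u_0 = 1.

1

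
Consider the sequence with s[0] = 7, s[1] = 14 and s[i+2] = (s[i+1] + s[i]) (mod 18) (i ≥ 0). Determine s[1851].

Listing terms: s[0] = 7,  s[1] = 14,  s[2] = 3,  s[3] = 17,  s[4] = 2,  s[5] = 1,  s[6] = 3,  s[7] = 4,  s[8] = 7,  s[9] = 11,  s[10] = 0,  s[11] = 11,  s[12] = 11,  s[13] = 4,  s[14] = 15,  s[15] = 1,  s[16] = 16,  s[17] = 17,  s[18] = 15,  s[19] = 14,  s[20] = 11,  s[21] = 7,  s[22] = 0,  s[23] = 7,  s[24] = 7,  s[25] = 14.
The sequence repeats with period 24.
(1851 - 0) mod 24 = 3, so s[1851] = s[3] = 17.

17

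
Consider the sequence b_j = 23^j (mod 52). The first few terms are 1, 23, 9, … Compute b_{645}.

51

b_0 = 1, b_1 = 23, b_2 = 9, b_3 = 51, b_4 = 29, b_5 = 43, b_6 = 1.
Since b_6 = b_0 = 1, the sequence is periodic with period 6.
(645 - 0) mod 6 = 3, so b_{645} = b_3 = 51.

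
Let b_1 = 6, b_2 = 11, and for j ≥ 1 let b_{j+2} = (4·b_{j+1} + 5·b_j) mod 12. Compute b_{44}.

b_1 = 6,  b_2 = 11,  b_3 = 2,  b_4 = 3,  b_5 = 10,  b_6 = 7,  b_7 = 6,  b_8 = 11.
Since (b_7, b_8) = (b_1, b_2) = (6, 11) (two consecutive terms determine the rest), the sequence is periodic with period 6.
So b_{44} = b_{1 + ((44-1) mod 6)} = b_2 = 11.

11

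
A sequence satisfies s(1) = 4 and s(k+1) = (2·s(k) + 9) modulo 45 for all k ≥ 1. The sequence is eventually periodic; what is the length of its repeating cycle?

12

Listing terms: s(1) = 4; s(2) = 17; s(3) = 43; s(4) = 5; s(5) = 19; s(6) = 2; s(7) = 13; s(8) = 35; s(9) = 34; s(10) = 32; s(11) = 28; s(12) = 20; s(13) = 4.
The sequence repeats with period 12.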